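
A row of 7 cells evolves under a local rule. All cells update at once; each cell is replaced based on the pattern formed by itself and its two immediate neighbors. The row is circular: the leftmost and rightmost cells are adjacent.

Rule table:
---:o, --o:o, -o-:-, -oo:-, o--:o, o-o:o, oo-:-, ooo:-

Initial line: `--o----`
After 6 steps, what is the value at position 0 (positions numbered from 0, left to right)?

-

step 1: oo-oooo
step 2: --o----  (repeats step 0; period 2)
step 6: --o----
position 0 holds -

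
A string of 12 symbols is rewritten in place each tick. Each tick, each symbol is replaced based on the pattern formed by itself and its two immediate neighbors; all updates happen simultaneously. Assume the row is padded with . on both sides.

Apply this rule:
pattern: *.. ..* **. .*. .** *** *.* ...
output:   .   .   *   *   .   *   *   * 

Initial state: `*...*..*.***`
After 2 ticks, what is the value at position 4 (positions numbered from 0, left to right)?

*

tick 1: *.*.*..**.**
tick 2: *****...**.*
position 4 holds *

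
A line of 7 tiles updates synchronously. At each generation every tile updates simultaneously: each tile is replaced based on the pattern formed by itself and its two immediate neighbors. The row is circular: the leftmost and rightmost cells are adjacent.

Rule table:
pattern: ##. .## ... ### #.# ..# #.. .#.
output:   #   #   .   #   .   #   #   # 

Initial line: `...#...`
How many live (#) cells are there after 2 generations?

5

generation 1: ..###..
generation 2: .#####.
count of #: 5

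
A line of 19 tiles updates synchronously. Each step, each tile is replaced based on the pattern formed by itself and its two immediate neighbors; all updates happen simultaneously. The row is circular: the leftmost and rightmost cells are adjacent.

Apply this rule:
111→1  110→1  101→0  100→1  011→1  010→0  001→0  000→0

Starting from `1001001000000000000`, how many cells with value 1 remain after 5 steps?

3

step 1: 0100100100000000000
step 2: 0010010010000000000
step 3: 0001001001000000000
step 4: 0000100100100000000
step 5: 0000010010010000000
count of 1: 3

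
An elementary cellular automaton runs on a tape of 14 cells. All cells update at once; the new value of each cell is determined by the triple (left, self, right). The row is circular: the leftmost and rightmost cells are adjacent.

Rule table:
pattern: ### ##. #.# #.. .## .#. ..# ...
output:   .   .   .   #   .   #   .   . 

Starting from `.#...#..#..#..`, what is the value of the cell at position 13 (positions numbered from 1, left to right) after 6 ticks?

tick 1: .##..##.##.##.
tick 2: ...#.........#
tick 3: #..##........#
tick 4: .#...#........
tick 5: .##..##.......
tick 6: ...#...#......
position 13 holds .

.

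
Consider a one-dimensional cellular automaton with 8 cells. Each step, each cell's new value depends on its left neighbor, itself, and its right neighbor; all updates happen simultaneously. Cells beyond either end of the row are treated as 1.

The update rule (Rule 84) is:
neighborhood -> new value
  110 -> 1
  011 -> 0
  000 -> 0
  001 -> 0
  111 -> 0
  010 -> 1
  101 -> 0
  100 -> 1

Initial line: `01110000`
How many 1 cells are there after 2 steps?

3

step 1: 00011000
step 2: 10001100
count of 1: 3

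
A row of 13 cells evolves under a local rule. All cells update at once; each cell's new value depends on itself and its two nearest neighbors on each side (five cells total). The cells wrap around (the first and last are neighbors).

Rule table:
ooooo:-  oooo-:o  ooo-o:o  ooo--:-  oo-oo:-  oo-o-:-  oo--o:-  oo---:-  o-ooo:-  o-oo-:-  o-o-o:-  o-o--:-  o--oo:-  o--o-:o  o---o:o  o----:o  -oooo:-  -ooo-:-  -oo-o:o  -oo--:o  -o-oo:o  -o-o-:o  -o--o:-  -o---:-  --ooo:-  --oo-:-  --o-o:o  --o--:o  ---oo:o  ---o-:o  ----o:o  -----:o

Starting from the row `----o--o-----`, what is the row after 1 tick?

ooooo-oo-oooo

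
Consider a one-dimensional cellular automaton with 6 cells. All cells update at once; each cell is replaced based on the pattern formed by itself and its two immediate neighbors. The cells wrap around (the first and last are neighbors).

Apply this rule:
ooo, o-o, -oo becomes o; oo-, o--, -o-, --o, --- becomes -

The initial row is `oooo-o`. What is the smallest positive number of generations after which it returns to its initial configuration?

6

ooo-oo
oo-ooo
o-oooo
-ooooo
ooooo-
oooo-o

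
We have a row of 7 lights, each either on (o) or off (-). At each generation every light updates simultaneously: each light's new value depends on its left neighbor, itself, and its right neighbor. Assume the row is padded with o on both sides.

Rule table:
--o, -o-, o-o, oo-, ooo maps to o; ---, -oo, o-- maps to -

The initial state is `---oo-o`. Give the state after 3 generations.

o-ooo-o

--o-oo-
-ooo-oo
o-ooo-o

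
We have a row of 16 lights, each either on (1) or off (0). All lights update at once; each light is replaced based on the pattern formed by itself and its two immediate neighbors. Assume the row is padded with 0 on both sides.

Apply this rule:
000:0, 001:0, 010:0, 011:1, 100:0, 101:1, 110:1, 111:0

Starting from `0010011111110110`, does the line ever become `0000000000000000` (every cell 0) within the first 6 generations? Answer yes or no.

yes

0000010000011110
0000000000010010
0000000000000000
all cells are 0 at generation 3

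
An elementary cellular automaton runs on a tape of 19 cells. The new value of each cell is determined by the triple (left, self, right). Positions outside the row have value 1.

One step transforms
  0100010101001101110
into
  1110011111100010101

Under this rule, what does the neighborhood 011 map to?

At position 12 the neighborhood is 011; the next row has 0 there.

0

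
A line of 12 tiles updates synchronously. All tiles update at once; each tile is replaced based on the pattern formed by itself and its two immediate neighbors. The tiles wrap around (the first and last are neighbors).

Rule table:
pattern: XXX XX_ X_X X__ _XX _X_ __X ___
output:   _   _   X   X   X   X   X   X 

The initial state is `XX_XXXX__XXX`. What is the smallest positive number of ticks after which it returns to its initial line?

__XX___XXX__
XXX_XXXX__XX
___XX___XXX_
XXXX_XXXX__X
____XX___XXX
XXXXX_XXXX__
X____XX___XX
_XXXXX_XXXX_
XX____XX___X
__XXXXX_XXXX
XXX____XX___
X__XXXXX_XXX
_XXX____XX__
XX__XXXXX_XX
__XXX____XX_
XXX__XXXXX_X
___XXX____XX
XXXX__XXXXX_
X___XXX____X
_XXXX__XXXXX
XX___XXX____
X_XXXX__XXXX
_XX___XXX___
XX_XXXX__XXX

24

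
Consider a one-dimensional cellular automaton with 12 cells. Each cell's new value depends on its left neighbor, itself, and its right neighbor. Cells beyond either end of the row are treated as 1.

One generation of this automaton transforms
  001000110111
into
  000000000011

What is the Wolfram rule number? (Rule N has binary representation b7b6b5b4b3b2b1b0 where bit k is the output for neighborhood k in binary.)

128

position 10: 111 → 1  (bit 7 = 1)
position 7: 110 → 0  (bit 6 = 0)
position 8: 101 → 0  (bit 5 = 0)
position 0: 100 → 0  (bit 4 = 0)
position 6: 011 → 0  (bit 3 = 0)
position 2: 010 → 0  (bit 2 = 0)
position 1: 001 → 0  (bit 1 = 0)
position 4: 000 → 0  (bit 0 = 0)
bits b7..b0 = 10000000 = 128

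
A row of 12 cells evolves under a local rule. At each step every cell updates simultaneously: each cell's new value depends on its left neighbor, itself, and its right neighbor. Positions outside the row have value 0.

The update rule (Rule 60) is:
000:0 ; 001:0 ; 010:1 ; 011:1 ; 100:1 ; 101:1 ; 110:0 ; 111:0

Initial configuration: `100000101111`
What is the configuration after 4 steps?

100010101101

step 1: 110000111000
step 2: 101000100100
step 3: 111100110110
step 4: 100010101101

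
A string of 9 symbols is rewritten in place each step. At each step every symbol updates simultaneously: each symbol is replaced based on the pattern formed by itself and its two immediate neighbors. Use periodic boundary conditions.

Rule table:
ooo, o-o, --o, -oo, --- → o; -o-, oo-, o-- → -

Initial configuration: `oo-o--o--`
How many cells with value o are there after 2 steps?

step 1: o-o--o--o
step 2: -o--o--oo
count of o: 4

4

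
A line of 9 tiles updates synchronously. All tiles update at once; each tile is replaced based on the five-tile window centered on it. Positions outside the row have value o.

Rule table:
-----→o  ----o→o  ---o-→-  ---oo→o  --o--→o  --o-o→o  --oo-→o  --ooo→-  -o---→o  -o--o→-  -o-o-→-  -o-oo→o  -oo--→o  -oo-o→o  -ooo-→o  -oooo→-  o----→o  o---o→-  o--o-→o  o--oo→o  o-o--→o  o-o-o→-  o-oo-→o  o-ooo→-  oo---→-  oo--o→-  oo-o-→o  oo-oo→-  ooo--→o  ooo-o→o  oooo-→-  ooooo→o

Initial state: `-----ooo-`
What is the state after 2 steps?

-oooo-oo-
----o-oo-

----o-oo-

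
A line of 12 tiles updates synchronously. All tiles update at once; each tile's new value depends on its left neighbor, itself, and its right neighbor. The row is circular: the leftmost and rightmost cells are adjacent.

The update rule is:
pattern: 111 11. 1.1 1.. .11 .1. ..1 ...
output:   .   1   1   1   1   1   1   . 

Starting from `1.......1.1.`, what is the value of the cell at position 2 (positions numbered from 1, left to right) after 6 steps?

11.....11111
.11...11....
1111.1111...
1..111..11.1
1111.1111111
...111......
position 2 holds .

.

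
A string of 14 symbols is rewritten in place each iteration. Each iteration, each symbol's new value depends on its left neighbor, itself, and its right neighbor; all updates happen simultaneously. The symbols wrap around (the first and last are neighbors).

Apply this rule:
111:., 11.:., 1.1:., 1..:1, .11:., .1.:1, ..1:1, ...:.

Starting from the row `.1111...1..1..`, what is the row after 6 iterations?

.1..1..111111.

1....1.111111.
11..11........
..11..1......1
11..1111....11
..11....1..1..
.1..1..111111.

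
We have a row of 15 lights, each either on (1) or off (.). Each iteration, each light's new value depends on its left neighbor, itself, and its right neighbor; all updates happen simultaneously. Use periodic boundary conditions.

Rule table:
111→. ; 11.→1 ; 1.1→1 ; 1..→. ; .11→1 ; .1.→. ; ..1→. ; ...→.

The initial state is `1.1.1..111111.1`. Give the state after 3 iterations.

11.1...1....111
.11.........1..
.11............

.11............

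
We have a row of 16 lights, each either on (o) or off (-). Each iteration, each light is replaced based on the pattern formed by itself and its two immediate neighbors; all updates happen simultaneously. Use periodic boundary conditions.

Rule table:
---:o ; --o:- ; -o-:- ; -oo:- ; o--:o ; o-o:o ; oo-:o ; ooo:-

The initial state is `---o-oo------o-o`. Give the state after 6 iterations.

o--o---oo--oo--o

iteration 1: oo--o-oooooo--o-
iteration 2: -oo--o-----oo--o
iteration 3: o-oo--oooo--oo--
iteration 4: -o-oo----oo--oo-
iteration 5: --o-oooo--oo--oo
iteration 6: o--o---oo--oo--o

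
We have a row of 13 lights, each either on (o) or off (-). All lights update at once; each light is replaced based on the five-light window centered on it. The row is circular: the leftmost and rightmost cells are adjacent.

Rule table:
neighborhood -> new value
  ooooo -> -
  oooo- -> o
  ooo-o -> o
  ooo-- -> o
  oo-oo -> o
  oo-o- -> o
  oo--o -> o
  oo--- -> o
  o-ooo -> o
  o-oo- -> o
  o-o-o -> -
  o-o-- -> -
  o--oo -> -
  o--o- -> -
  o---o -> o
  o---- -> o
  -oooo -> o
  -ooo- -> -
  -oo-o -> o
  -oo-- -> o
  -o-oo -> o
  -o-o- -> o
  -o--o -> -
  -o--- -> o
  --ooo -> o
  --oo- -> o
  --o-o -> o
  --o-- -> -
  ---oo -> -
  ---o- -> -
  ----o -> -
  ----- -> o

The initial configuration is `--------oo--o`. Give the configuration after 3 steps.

ooo-o-oo-oooo

step 1: oooooo--ooo--
step 2: oo--ooo-o-oo-
step 3: ooo-o-oo-oooo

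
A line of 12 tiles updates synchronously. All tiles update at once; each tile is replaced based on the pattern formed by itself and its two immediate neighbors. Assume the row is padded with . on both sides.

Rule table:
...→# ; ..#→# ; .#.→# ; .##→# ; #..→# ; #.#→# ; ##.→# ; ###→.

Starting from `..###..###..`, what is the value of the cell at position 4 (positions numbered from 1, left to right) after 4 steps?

#

###.####.###
#.###..###.#
###.####.###  (repeats step 1; period 2)
step 4: #.###..###.#
position 4 holds #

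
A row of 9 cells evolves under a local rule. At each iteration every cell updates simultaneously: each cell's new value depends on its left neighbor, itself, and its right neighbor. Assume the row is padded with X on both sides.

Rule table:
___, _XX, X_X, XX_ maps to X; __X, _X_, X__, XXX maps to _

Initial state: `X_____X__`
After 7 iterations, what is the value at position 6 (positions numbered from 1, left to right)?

_

X_XXX____
XXX_X_XX_
__XX_XXXX
__XXXX___
__X__X_X_
______X_X
_XXXX__XX
position 6 holds _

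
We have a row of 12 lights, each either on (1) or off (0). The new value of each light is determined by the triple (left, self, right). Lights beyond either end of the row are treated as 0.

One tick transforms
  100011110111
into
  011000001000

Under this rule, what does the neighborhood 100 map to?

At position 1 the neighborhood is 100; the next row has 1 there.

1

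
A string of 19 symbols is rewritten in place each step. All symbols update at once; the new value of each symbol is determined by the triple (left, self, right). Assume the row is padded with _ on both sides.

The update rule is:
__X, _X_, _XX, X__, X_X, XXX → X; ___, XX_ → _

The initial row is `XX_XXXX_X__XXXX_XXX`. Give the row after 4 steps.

XXX_XXXXXXX_XXX_XX_

X_XXXX_XXXXXXX_XXX_
XXXXX_XXXXXXX_XXX_X
XXXX_XXXXXXX_XXX_XX
XXX_XXXXXXX_XXX_XX_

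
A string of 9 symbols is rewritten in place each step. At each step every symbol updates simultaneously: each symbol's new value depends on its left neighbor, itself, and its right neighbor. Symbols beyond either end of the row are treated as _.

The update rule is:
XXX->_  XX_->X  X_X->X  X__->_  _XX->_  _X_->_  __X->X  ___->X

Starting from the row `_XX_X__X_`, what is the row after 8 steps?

__X__X__X

step 1: X_XX__X__
step 2: _X_X_X__X
step 3: X_X_X__X_
step 4: _X_X__X__
step 5: X_X__X__X
step 6: _X__X__X_
step 7: X__X__X__
step 8: __X__X__X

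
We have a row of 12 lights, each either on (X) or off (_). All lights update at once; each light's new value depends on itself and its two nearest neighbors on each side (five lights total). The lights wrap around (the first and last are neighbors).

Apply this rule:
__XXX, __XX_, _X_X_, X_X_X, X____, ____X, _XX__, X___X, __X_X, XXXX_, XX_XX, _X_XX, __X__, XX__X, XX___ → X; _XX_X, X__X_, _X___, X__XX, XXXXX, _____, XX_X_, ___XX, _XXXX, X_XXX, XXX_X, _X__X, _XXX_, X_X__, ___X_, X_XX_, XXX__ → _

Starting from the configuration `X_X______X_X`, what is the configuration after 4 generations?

X_XXXX_XX__X

____X__X_XX_
X_X_X__XX_XX
__XX___X_X__
X_XXXX_XX__X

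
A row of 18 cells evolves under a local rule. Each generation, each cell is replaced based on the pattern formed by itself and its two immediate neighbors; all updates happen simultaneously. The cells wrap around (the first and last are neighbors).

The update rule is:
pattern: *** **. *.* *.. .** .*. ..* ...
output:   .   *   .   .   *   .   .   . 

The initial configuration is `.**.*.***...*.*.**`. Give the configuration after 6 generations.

.**...*.*.......**
.**.............**
.**.............**  (fixed point — unchanged through generation 6)

.**.............**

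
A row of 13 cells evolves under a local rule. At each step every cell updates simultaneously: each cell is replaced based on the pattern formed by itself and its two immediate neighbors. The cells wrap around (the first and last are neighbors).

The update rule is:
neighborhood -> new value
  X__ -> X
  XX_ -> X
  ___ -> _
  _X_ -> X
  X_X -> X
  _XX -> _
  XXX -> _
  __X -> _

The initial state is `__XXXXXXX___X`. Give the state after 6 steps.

step 1: X_______XX__X
step 2: XX_______XX__
step 3: _XX_______XX_
step 4: __XX_______XX
step 5: X__XX_______X
step 6: XX__XX_______

XX__XX_______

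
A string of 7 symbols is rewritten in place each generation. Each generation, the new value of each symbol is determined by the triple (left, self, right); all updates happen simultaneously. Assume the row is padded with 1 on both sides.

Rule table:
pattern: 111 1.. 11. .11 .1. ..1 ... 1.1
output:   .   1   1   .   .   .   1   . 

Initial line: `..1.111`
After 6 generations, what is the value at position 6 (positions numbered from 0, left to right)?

.

1......
111111.
.....1.
1111...
...111.
11...1.
position 6 holds .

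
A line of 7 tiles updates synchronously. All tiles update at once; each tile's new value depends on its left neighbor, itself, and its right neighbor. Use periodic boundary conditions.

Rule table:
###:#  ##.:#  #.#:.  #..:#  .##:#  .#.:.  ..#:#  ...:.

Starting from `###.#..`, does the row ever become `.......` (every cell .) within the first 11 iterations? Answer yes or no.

no

iteration 1: ###..##
iteration 2: #######
iteration 3: #######  (fixed point — unchanged through iteration 11)
iteration 11 is #######, still not uniform .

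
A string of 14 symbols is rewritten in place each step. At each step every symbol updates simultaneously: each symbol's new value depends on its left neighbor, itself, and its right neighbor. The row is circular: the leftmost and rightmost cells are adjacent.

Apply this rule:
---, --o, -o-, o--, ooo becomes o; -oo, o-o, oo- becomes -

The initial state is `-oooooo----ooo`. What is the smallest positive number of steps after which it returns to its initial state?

step 1: --oooo-oooo-o-
step 2: oo-oo---oo--oo
step 3: o----ooo--oo-o
step 4: -oooo-o-oo----
step 5: o-oo--o---oooo
step 6: ----oooooo-ooo
step 7: oooo-oooo---o-
step 8: -oo---oo-oooo-
step 9: o--ooo----oo-o
step 10: -oo-o-oooo----
step 11: o---o--oo-oooo
step 12: -oooooo----ooo

12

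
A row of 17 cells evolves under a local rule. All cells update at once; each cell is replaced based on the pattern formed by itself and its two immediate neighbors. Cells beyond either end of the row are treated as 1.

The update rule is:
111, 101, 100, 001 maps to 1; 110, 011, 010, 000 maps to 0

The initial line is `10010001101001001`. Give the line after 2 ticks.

10010101101001001

01101010010110110
10010101101001001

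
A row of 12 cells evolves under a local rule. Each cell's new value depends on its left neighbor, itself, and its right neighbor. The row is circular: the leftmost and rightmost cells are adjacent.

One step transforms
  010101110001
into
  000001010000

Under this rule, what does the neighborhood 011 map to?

1

At position 5 the neighborhood is 011; the next row has 1 there.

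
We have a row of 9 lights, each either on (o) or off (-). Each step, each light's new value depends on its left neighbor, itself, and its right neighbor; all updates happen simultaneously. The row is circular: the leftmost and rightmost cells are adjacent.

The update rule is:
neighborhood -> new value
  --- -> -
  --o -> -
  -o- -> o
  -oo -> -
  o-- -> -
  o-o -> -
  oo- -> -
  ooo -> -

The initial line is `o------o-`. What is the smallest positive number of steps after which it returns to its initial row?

1

step 1: o------o-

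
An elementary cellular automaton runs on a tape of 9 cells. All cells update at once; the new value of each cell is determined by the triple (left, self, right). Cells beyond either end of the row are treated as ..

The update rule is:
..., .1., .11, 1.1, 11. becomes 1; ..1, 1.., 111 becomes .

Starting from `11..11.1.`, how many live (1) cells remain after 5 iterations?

4

iteration 1: 11..1111.
iteration 2: 11..1..1.
iteration 3: 11..1..1.  (fixed point — unchanged through iteration 5)
count of 1: 4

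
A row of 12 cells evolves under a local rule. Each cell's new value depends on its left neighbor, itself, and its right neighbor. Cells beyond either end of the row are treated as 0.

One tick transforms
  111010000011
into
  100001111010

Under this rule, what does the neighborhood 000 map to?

1

At position 6 the neighborhood is 000; the next row has 1 there.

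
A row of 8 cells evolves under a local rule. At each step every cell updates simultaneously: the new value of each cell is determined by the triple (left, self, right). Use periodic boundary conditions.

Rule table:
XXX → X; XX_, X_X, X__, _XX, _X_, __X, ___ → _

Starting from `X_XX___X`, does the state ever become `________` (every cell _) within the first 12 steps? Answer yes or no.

yes

________
all cells are _ at step 1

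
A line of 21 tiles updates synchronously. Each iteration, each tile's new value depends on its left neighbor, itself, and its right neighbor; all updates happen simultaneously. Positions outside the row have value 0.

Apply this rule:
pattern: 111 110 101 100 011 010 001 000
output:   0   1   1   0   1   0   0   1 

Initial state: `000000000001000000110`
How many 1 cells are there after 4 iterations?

111111111100011110110
100000000101010011110
001111110010100010010
101000010001001000000
count of 1: 5

5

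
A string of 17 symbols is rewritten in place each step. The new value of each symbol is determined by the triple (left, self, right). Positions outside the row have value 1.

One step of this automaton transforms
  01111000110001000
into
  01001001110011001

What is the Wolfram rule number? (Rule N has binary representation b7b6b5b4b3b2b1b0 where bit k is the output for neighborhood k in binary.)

78

position 2: 111 → 0  (bit 7 = 0)
position 4: 110 → 1  (bit 6 = 1)
position 0: 101 → 0  (bit 5 = 0)
position 5: 100 → 0  (bit 4 = 0)
position 1: 011 → 1  (bit 3 = 1)
position 13: 010 → 1  (bit 2 = 1)
position 7: 001 → 1  (bit 1 = 1)
position 6: 000 → 0  (bit 0 = 0)
bits b7..b0 = 01001110 = 78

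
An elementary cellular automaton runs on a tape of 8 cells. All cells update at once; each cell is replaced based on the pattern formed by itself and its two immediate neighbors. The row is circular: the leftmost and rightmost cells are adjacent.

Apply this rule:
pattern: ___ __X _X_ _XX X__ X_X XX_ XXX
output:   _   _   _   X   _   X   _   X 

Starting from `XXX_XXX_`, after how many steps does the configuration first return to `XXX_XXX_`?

4

step 1: XX_XXX_X
step 2: X_XXX_XX
step 3: _XXX_XXX
step 4: XXX_XXX_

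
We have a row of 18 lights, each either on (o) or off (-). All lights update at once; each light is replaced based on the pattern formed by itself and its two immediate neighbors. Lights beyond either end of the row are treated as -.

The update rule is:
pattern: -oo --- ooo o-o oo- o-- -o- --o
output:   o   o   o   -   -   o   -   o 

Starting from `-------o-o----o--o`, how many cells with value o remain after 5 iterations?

ooooooo---oooo-oo-
oooooo-oooooo--o-o
ooooo--ooooo-oo---
oooo-oooooo--o-ooo
ooo--ooooo-oo--oo-
count of o: 12

12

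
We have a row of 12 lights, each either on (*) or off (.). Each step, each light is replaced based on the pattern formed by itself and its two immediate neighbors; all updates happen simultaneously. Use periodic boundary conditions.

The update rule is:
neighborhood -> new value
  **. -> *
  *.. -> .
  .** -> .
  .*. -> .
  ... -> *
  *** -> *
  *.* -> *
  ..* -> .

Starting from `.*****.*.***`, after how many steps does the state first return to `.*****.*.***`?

step 1: *.*****.*.**
step 2: **.*****.*.*
step 3: ***.*****.*.
step 4: .***.*****.*
step 5: *.***.*****.
step 6: .*.***.*****
step 7: *.*.***.****
step 8: **.*.***.***
step 9: ***.*.***.**
step 10: ****.*.***.*
step 11: *****.*.***.
step 12: .*****.*.***

12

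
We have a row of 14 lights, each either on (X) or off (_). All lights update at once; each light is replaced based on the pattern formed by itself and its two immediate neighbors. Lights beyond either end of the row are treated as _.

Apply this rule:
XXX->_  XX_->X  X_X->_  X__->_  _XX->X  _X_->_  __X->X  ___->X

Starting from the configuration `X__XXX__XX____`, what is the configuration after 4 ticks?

__XX_X_XXX_XXX
XXXX___X_X_X_X
X__X_XX_______
__X__XX_XXXXXX

__X__XX_XXXXXX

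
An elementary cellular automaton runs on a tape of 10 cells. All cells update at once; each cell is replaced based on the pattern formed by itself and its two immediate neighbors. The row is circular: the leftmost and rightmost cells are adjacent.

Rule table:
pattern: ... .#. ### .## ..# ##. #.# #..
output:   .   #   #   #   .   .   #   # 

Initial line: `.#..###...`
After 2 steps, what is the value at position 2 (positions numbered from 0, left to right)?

step 1: .##.##.#..
step 2: .#.##.###.
position 2 holds .

.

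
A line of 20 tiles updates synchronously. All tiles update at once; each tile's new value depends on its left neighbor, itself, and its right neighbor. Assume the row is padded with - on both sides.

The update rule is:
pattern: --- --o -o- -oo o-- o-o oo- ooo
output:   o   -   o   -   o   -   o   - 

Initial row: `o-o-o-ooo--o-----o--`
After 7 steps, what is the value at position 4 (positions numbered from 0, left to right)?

o-o-o---oo-ooooo-ooo
o-o-ooo--o-----o---o
o-o---oo-ooooo-ooo-o
o-ooo--o-----o---o-o
o---oo-ooooo-ooo-o-o
ooo--o-----o---o-o-o
--oo-ooooo-ooo-o-o-o
position 4 holds -

-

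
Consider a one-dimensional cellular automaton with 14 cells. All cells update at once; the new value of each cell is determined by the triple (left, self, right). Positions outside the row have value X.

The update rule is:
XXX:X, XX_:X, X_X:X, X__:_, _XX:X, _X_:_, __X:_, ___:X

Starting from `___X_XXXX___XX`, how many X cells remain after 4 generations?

13

_X__XXXXX_X_XX
X___XXXXXX_XXX
X_X_XXXXXXXXXX
XX_XXXXXXXXXXX
count of X: 13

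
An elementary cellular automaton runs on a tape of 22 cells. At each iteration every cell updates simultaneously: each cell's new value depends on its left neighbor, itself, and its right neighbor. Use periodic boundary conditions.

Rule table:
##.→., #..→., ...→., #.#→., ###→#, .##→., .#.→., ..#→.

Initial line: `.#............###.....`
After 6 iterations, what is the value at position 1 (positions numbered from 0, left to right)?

...............#......
......................
......................  (fixed point — unchanged through iteration 6)
position 1 holds .

.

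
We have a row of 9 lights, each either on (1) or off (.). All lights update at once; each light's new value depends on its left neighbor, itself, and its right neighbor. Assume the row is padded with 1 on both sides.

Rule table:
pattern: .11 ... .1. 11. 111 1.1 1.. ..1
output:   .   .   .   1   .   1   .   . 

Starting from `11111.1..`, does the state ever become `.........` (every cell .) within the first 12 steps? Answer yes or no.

yes

step 1: ....11...
step 2: .....1...
step 3: .........
all cells are . at step 3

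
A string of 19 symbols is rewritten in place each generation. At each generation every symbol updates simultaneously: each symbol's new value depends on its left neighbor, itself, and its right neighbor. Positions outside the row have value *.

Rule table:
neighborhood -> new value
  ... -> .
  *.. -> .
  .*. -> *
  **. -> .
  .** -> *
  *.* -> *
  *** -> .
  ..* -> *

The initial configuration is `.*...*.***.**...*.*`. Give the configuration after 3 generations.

**..****..**...****
...**....**...**...
..**....**...**...*

..**....**...**...*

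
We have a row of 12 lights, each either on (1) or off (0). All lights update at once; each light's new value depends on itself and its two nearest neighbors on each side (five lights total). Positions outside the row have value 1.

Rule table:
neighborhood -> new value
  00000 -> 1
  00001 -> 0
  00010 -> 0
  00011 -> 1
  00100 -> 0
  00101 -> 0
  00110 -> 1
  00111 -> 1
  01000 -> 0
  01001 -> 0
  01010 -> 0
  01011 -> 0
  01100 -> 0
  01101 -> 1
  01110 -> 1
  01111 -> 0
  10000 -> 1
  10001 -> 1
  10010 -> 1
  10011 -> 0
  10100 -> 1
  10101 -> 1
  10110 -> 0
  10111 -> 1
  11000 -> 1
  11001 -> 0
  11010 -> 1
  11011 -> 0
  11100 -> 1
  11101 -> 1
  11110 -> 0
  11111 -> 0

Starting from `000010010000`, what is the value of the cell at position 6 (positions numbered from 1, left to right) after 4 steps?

110000100101
011100001001
011111000001
010001111011
position 6 holds 1

1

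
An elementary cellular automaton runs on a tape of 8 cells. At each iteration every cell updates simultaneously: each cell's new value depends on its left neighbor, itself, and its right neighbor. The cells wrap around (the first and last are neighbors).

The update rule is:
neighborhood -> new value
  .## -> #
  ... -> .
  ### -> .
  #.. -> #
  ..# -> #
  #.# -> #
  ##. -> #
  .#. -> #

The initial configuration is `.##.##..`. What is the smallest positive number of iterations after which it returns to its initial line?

#######.
#.....##
##...##.
###.####
..###...
.##.##..

6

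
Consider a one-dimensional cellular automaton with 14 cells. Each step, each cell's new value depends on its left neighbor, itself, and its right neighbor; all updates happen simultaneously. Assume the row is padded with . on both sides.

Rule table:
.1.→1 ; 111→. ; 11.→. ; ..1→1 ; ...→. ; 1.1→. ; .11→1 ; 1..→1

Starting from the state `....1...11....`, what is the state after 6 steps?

step 1: ...111.11.1...
step 2: ..11...1..11..
step 3: .11.1.11111.1.
step 4: 11..1.1.....11
step 5: 1.111.11...11.
step 6: 1.1...1.1.11.1

1.1...1.1.11.1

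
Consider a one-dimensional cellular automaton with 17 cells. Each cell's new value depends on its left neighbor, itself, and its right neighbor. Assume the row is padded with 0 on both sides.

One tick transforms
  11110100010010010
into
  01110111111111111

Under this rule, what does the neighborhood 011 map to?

At position 0 the neighborhood is 011; the next row has 0 there.

0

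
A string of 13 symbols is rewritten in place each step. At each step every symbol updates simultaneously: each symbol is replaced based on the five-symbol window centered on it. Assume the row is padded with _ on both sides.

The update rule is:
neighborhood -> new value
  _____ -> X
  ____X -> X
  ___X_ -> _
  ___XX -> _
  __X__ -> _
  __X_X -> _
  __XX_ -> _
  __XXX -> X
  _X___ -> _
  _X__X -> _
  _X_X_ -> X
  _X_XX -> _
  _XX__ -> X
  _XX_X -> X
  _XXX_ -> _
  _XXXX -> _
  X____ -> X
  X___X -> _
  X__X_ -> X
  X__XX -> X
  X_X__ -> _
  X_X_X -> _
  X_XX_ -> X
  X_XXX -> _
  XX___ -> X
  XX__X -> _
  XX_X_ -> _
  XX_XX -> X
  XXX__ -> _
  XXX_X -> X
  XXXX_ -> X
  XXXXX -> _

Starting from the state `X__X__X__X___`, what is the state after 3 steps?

__X__X__X__XX
X___X__X__X_X
______X__X_X_

______X__X_X_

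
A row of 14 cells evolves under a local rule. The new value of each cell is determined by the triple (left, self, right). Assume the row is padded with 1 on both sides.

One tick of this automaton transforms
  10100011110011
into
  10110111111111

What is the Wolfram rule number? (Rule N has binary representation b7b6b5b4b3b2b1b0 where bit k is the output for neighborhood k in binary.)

222

position 7: 111 → 1  (bit 7 = 1)
position 0: 110 → 1  (bit 6 = 1)
position 1: 101 → 0  (bit 5 = 0)
position 3: 100 → 1  (bit 4 = 1)
position 6: 011 → 1  (bit 3 = 1)
position 2: 010 → 1  (bit 2 = 1)
position 5: 001 → 1  (bit 1 = 1)
position 4: 000 → 0  (bit 0 = 0)
bits b7..b0 = 11011110 = 222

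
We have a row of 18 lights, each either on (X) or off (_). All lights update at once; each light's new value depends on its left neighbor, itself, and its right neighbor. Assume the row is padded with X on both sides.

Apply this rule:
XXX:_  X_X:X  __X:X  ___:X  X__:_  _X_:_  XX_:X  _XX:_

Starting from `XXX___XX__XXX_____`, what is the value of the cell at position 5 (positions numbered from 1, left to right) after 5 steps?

step 1: __X_XX_X_X__X_XXXX
step 2: _X_X_XX_X__X_X____
step 3: X_X_X_XX__X_X__XXX
step 4: XX_X_X_X_X_X__X___
step 5: _XX_X_X_X_X__X__XX
position 5 holds X

X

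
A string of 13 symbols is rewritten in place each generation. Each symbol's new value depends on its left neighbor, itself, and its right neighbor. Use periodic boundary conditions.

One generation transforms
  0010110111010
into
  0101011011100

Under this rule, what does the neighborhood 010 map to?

0

At position 2 the neighborhood is 010; the next row has 0 there.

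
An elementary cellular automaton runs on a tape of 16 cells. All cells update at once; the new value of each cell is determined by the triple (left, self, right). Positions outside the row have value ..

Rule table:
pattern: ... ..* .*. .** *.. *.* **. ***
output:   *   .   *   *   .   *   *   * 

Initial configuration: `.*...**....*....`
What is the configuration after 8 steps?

.***************

step 1: .*.*.**.**.*.***
step 2: .***************
step 3: .***************  (fixed point — unchanged through step 8)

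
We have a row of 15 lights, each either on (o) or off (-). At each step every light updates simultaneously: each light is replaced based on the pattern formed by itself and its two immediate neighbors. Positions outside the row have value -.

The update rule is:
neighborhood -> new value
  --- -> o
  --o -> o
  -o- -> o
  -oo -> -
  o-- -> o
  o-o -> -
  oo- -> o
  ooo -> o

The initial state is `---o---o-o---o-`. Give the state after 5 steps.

ooo-oooooooo-oo

oooooooo-oooooo
-ooooooo--ooooo
o-oooooooo-oooo
o--ooooooo--ooo
ooo-oooooooo-oo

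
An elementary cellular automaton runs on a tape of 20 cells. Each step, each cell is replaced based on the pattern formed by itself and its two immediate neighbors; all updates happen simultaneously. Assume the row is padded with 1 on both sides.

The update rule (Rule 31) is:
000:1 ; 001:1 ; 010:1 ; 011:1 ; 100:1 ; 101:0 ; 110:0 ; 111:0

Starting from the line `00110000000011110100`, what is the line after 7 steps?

11111111111111110000

step 1: 11101111111110000111
step 2: 00001000000001111100
step 3: 11111111111111000011
step 4: 00000000000000111110
step 5: 11111111111111100000
step 6: 00000000000000011111
step 7: 11111111111111110000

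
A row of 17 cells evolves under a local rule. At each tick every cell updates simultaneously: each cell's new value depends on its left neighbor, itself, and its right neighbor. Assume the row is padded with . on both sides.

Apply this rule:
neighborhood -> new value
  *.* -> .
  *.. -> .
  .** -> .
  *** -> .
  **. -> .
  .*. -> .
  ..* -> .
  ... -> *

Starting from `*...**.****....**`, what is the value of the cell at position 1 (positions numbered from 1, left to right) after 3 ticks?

..*.........**...
*...*******....**
..*.........**...
position 1 holds .

.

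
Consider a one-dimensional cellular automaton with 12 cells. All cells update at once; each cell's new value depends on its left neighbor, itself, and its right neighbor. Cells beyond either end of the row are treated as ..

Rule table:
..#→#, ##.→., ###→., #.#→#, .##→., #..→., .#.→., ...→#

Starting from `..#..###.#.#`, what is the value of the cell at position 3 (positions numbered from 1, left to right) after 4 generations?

.

##..#...#.#.
...#..##.#..
###..#..#..#
....#..#..#.
position 3 holds .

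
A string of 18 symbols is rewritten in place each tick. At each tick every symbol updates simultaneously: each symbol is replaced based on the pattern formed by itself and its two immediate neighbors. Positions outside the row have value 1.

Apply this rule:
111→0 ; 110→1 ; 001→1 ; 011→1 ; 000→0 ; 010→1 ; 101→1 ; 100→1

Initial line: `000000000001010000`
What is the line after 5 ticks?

000110111111000111

tick 1: 100000000011111001
tick 2: 110000000110001111
tick 3: 011000001111011000
tick 4: 111100011001111101
tick 5: 000110111111000111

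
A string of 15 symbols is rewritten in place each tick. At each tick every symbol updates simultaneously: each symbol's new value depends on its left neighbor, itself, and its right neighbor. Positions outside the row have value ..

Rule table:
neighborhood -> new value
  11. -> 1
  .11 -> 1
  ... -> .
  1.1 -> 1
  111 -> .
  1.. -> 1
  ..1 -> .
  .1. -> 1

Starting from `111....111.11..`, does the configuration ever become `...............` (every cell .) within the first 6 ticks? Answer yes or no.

no

1.11...1.11111.
11111..111...11
1...11.1.11..11
11..11111111.11
111.1......1111
1.1111.....1..1
tick 6 is 1.1111.....1..1, still not uniform .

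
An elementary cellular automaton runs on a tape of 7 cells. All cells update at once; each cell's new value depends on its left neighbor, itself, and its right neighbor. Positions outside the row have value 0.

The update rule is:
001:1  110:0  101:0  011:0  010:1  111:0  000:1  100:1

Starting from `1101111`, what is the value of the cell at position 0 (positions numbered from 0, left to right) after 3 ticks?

0000000
1111111
0000000
position 0 holds 0

0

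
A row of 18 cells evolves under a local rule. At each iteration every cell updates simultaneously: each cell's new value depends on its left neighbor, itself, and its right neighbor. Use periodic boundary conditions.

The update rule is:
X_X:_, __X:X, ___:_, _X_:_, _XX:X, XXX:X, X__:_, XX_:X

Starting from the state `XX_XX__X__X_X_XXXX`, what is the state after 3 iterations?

XX_XX__X____XXXXXX

XX_XX_X__X____XXXX
XX_XX___X____XXXXX
XX_XX__X____XXXXXX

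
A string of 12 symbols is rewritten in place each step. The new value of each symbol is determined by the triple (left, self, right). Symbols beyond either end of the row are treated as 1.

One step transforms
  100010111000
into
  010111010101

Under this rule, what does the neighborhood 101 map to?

1

At position 5 the neighborhood is 101; the next row has 1 there.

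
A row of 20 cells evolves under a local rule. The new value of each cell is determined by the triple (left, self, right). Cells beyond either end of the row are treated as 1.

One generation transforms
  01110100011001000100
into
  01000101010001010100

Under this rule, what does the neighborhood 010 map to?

1

At position 5 the neighborhood is 010; the next row has 1 there.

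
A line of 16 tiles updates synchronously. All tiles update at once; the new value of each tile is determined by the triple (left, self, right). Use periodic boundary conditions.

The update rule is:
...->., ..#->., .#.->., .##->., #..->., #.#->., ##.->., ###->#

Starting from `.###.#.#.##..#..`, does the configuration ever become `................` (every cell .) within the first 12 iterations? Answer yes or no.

..#.............
................
all cells are . at iteration 2

yes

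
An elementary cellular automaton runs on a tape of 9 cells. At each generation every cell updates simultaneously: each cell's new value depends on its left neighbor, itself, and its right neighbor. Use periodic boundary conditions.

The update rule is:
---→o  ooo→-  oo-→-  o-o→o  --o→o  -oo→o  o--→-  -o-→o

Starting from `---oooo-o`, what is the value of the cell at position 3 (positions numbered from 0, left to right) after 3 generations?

generation 1: -ooo---oo
generation 2: oo---ooo-
generation 3: o--ooo--o
position 3 holds o

o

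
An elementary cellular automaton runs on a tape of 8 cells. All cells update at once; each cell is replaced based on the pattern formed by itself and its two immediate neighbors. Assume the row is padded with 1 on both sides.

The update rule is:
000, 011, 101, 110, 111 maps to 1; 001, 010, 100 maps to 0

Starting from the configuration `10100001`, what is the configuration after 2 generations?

generation 1: 11001101
generation 2: 11001111

11001111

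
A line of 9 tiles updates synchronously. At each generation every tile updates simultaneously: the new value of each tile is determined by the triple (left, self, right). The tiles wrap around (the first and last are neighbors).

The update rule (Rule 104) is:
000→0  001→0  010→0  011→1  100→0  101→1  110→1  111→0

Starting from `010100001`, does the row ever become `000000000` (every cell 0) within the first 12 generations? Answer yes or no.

101000000
010000000
000000000
all cells are 0 at generation 3

yes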